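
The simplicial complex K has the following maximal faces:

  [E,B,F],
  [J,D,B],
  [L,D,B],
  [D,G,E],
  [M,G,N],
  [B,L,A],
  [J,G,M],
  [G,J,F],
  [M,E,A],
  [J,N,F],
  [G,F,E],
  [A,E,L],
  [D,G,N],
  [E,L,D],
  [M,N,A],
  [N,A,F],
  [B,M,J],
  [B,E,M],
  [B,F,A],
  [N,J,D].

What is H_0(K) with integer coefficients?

Order the vertices as A < B < D < E < F < G < J < L < M < N. Listing each simplex with vertices in this order, K has dimension 2 with simplices:

  0-simplices (10): A, B, D, E, F, G, J, L, M, N
  1-simplices (30): AB, AE, AF, AL, AM, AN, BD, BE, BF, BJ, BL, BM, DE, DG, DJ, DL, DN, EF, EG, EL, EM, FG, FJ, FN, GJ, GM, GN, JM, JN, MN
  2-simplices (20): ABF, ABL, AEL, AEM, AFN, AMN, BDJ, BDL, BEF, BEM, BJM, DEG, DEL, DGN, DJN, EFG, FGJ, FJN, GJM, GMN

giving chain groups C_0 ≅ Z^10, C_1 ≅ Z^30, C_2 ≅ Z^20.

Boundary ∂_1: C_1 → C_0 sends each edge [p,q] (with p < q) to q − p.
As a 10×30 matrix over Z this has rank 9, with invariant factors (1,1,1,1,1,1,1,1,1).

∂_2: C_2 → C_1 acts by ∂[p,q,r] = [q,r] − [p,r] + [p,q]. For instance
  ∂FJN = JN − FN + FJ,
  ∂DGN = GN − DN + DG.
The 30×20 boundary matrix has rank 20 and Smith normal form diag(1,1,1,1,1,1,1,1,1,1,1,1,1,1,1,1,1,1,1,2).

From H_k ≅ ker(∂_k) / im(∂_{k+1}) we obtain:

  H_0: rank C_0 − rank ∂_1 = 10 − 9 = 1, and the invariant factors of ∂_1 are all 1, so H_0 = Z.

H_0 ≅ Z.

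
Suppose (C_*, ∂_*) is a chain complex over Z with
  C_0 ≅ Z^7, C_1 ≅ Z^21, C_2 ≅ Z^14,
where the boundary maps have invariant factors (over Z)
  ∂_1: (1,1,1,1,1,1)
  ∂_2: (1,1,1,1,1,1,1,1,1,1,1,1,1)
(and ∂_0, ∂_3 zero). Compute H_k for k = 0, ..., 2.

H_0 ≅ Z,  H_1 ≅ Z^2,  H_2 ≅ Z.

H_0: b_0 = 7 − 0 − 6 = 1; torsion from ∂_1 factors > 1: none. So H_0 ≅ Z.
H_1: b_1 = 21 − 6 − 13 = 2; torsion from ∂_2 factors > 1: none. So H_1 ≅ Z^2.
H_2: b_2 = 14 − 13 − 0 = 1; torsion from ∂_3 factors > 1: none. So H_2 ≅ Z.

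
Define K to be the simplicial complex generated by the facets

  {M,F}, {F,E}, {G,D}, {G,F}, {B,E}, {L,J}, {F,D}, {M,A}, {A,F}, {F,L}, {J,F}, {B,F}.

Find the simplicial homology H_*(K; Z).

Take the total order A < B < D < E < F < G < J < L < M on the vertex set. Then K (dimension 1) consists of the simplices:

  0-simplices (9): A, B, D, E, F, G, J, L, M
  1-simplices (12): AF, AM, BE, BF, DF, DG, EF, FG, FJ, FL, FM, JL

Hence C_0 ≅ Z^9, C_1 ≅ Z^12.

Boundary ∂_1: C_1 → C_0 maps an edge to its endpoints' difference, ∂[p,q] = q − p. For instance
  ∂FG = G − F.
As a 9×12 matrix over Z this has rank 8, with invariant factors (1,1,1,1,1,1,1,1).

Now H_k = ker ∂_k / im ∂_{k+1}, so:

  H_0: rank C_0 − rank ∂_1 = 9 − 8 = 1, and the invariant factors of ∂_1 are all 1, so H_0 = Z.
  H_1: rank ker ∂_1 − rank ∂_2 = (12 − 8) − 0 = 4, and there is no ∂_2, so H_1 = Z^4.

As a check, the Euler characteristic is 9 − 12 = -3, which agrees with 1 − 4 = -3.

H_0 = Z,  H_1 = Z^4.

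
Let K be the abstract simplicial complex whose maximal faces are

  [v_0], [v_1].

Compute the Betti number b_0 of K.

Take the total order v_0 < v_1 on the vertex set. Then K (dimension 0) consists of the simplices:

  0-simplices (2): [v_0], [v_1]

so the chain groups are C_0 ≅ Z^2.

Computing H_k = (kernel of ∂_k) / (image of ∂_{k+1}):

  H_0: rank C_0 − rank ∂_1 = 2 − 0 = 2, and there is no ∂_1, so H_0 = Z^2.

Hence the Betti numbers are b_0 = 2.

b_0 = 2.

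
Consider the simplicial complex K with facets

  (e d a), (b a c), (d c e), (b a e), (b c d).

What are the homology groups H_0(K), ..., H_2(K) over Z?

H_0 ≅ Z,  H_1 ≅ Z,  H_2 = 0.

K has 5 vertices, 10 edges, 5 triangles.
rank ∂_0 = 0, rank ∂_1 = 4 ⇒ b_0 = 5 − 0 − 4 = 1; all invariant factors of ∂_1 are 1 so no torsion. So H_0 = Z.
rank ∂_1 = 4, rank ∂_2 = 5 ⇒ b_1 = 10 − 4 − 5 = 1; all invariant factors of ∂_2 are 1 so no torsion. So H_1 = Z.
rank ∂_2 = 5, rank ∂_3 = 0 ⇒ b_2 = 5 − 5 − 0 = 0. So H_2 = 0.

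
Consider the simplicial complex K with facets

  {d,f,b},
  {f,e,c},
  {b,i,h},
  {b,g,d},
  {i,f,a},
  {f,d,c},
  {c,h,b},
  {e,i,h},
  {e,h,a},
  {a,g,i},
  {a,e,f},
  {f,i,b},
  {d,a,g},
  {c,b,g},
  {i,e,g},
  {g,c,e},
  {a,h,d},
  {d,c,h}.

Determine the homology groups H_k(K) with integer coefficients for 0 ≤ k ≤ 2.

K has 9 vertices, 27 edges, 18 triangles.
rank ∂_0 = 0, rank ∂_1 = 8 ⇒ b_0 = 9 − 0 − 8 = 1; all invariant factors of ∂_1 are 1 so no torsion. So H_0 = Z.
rank ∂_1 = 8, rank ∂_2 = 18 ⇒ b_1 = 27 − 8 − 18 = 1; ∂_2 has invariant factor(s) [2] giving torsion. So H_1 = Z ⊕ Z_2.
rank ∂_2 = 18, rank ∂_3 = 0 ⇒ b_2 = 18 − 18 − 0 = 0. So H_2 = 0.

H_0 = Z,  H_1 = Z ⊕ Z_2,  H_2 = 0.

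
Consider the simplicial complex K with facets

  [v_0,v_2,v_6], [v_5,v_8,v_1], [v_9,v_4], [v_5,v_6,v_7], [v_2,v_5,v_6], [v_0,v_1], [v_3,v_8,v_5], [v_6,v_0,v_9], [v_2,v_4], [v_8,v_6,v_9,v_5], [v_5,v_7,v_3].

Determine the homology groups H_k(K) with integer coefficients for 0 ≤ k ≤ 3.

H_0 = Z,  H_1 = Z^2,  H_2 = 0,  H_3 = 0.

K has 10 vertices, 21 edges, 11 triangles, 1 3-simplex.
rank ∂_0 = 0, rank ∂_1 = 9 ⇒ b_0 = 10 − 0 − 9 = 1; all invariant factors of ∂_1 are 1 so no torsion. So H_0 ≅ Z.
rank ∂_1 = 9, rank ∂_2 = 10 ⇒ b_1 = 21 − 9 − 10 = 2; all invariant factors of ∂_2 are 1 so no torsion. So H_1 ≅ Z^2.
rank ∂_2 = 10, rank ∂_3 = 1 ⇒ b_2 = 11 − 10 − 1 = 0; all invariant factors of ∂_3 are 1 so no torsion. So H_2 ≅ 0.
rank ∂_3 = 1, rank ∂_4 = 0 ⇒ b_3 = 1 − 1 − 0 = 0. So H_3 ≅ 0.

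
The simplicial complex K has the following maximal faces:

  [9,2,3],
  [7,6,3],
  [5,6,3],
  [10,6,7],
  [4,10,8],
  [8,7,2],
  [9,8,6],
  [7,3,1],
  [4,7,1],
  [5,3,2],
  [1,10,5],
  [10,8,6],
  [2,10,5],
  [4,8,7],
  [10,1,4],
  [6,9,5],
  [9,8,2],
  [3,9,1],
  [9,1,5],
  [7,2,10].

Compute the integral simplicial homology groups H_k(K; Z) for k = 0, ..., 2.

H_0 = Z,  H_1 = Z ⊕ Z/2Z,  H_2 = 0.

K has 10 vertices, 30 edges, 20 triangles.
rank ∂_0 = 0, rank ∂_1 = 9 ⇒ b_0 = 10 − 0 − 9 = 1; all invariant factors of ∂_1 are 1 so no torsion. So H_0 ≅ Z.
rank ∂_1 = 9, rank ∂_2 = 20 ⇒ b_1 = 30 − 9 − 20 = 1; ∂_2 has invariant factor(s) [2] giving torsion. So H_1 ≅ Z ⊕ Z/2Z.
rank ∂_2 = 20, rank ∂_3 = 0 ⇒ b_2 = 20 − 20 − 0 = 0. So H_2 ≅ 0.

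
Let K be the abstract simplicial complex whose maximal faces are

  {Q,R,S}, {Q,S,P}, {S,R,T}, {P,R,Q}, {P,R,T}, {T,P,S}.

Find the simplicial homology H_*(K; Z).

Order the vertices as P < Q < R < S < T. Listing each simplex with vertices in this order, K has dimension 2 with simplices:

  0-simplices (5): P, Q, R, S, T
  1-simplices (9): PQ, PR, PS, PT, QR, QS, RS, RT, ST
  2-simplices (6): PQR, PQS, PRT, PST, QRS, RST

Hence C_0 ≅ Z^5, C_1 ≅ Z^9, C_2 ≅ Z^6.

Boundary ∂_1: C_1 → C_0 is given by ∂[p,q] = [q] − [p]. For instance
  ∂PS = S − P.
As a 5×9 matrix over Z this has rank 4, with invariant factors (1,1,1,1).

The boundary map ∂_2: C_2 → C_1 acts by ∂[p,q,r] = [q,r] − [p,r] + [p,q]. For instance
  ∂RST = ST − RT + RS,
  ∂PRT = RT − PT + PR.
The resulting 9×6 matrix has rank 5, and its Smith normal form has invariant factors (1,1,1,1,1).

Computing H_k = (kernel of ∂_k) / (image of ∂_{k+1}):

  H_0: rank C_0 − rank ∂_1 = 5 − 4 = 1, and the invariant factors of ∂_1 are all 1, so H_0 ≅ Z.
  H_1: rank ker ∂_1 − rank ∂_2 = (9 − 4) − 5 = 0, and the invariant factors of ∂_2 are all 1, so H_1 ≅ 0.
  H_2: rank ker ∂_2 − rank ∂_3 = (6 − 5) − 0 = 1, and there is no ∂_3, so H_2 ≅ Z.

(K is a triangulation of the 2-sphere S^2.)

H_0 ≅ Z,  H_1 = 0,  H_2 ≅ Z.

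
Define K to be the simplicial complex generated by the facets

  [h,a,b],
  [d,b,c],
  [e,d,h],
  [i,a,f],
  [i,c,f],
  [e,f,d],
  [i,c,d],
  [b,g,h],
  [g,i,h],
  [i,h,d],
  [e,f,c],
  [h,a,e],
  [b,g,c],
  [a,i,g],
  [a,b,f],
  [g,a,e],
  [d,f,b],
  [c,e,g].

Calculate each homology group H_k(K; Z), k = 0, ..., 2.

H_0 ≅ Z,  H_1 ≅ Z ⊕ Z/2Z,  H_2 = 0.

Take the total order a < b < c < d < e < f < g < h < i on the vertex set. Then K (dimension 2) consists of the simplices:

  0-simplices (9): a, b, c, d, e, f, g, h, i
  1-simplices (27): ab, ae, af, ag, ah, ai, bc, bd, bf, bg, bh, cd, ce, cf, cg, ci, de, df, dh, di, ef, eg, eh, fi, gh, gi, hi
  2-simplices (18): abf, abh, aeg, aeh, afi, agi, bcd, bcg, bdf, bgh, cdi, cef, ceg, cfi, def, deh, dhi, ghi

so the chain groups are C_0 ≅ Z^9, C_1 ≅ Z^27, C_2 ≅ Z^18.

The boundary map ∂_1: C_1 → C_0 maps an edge to its endpoints' difference, ∂[p,q] = q − p. For instance
  ∂ab = b − a.
As a 9×27 matrix over Z this has rank 8, with invariant factors (1,1,1,1,1,1,1,1).

∂_2: C_2 → C_1 maps a triangle to the signed sum of its edges. For instance
  ∂aeg = eg − ag + ae,
  ∂abf = bf − af + ab.
The 27×18 boundary matrix has rank 18 and Smith normal form diag(1,1,1,1,1,1,1,1,1,1,1,1,1,1,1,1,1,2).

Reading off H_k = ker ∂_k / im ∂_{k+1}:

  H_0: rank C_0 − rank ∂_1 = 9 − 8 = 1, and the invariant factors of ∂_1 are all 1, so H_0 ≅ Z.
  H_1: rank ker ∂_1 − rank ∂_2 = (27 − 8) − 18 = 1, and ∂_2 has invariant factor 2 > 1, so H_1 ≅ Z ⊕ Z/2Z.
  H_2: rank ker ∂_2 − rank ∂_3 = (18 − 18) − 0 = 0, and there is no ∂_3, so H_2 ≅ 0.

As a check, the Euler characteristic is 9 − 27 + 18 = 0, which agrees with 1 − 1 + 0 = 0.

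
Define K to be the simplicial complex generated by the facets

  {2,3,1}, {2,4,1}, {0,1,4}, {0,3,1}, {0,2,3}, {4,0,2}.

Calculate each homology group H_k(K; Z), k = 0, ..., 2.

H_0 = Z,  H_1 = 0,  H_2 = Z.

Order the vertices as 0 < 1 < 2 < 3 < 4. Listing each simplex with vertices in this order, K has dimension 2 with simplices:

  0-simplices (5): [0], [1], [2], [3], [4]
  1-simplices (9): [0,1], [0,2], [0,3], [0,4], [1,2], [1,3], [1,4], [2,3], [2,4]
  2-simplices (6): [0,1,3], [0,1,4], [0,2,3], [0,2,4], [1,2,3], [1,2,4]

Hence C_0 ≅ Z^5, C_1 ≅ Z^9, C_2 ≅ Z^6.

Boundary ∂_1: C_1 → C_0 is given by ∂[p,q] = [q] − [p].
As a 5×9 matrix over Z this has rank 4, with invariant factors (1,1,1,1).

∂_2: C_2 → C_1 sends each 2-simplex [p,q,r] to [q,r] − [p,r] + [p,q]. For instance
  ∂[1,2,3] = [2,3] − [1,3] + [1,2],
  ∂[1,2,4] = [2,4] − [1,4] + [1,2].
As a 9×6 matrix over Z this has rank 5, with invariant factors (1,1,1,1,1).

Reading off H_k = ker ∂_k / im ∂_{k+1}:

  H_0: rank C_0 − rank ∂_1 = 5 − 4 = 1, and the invariant factors of ∂_1 are all 1, so H_0 ≅ Z.
  H_1: rank ker ∂_1 − rank ∂_2 = (9 − 4) − 5 = 0, and the invariant factors of ∂_2 are all 1, so H_1 ≅ 0.
  H_2: rank ker ∂_2 − rank ∂_3 = (6 − 5) − 0 = 1, and there is no ∂_3, so H_2 ≅ Z.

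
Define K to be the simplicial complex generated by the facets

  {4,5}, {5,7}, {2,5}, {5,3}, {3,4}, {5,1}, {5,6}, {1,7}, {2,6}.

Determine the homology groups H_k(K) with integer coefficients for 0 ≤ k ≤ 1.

Order the vertices as 1 < 2 < 3 < 4 < 5 < 6 < 7. Listing each simplex with vertices in this order, K has dimension 1 with simplices:

  0-simplices (7): [1], [2], [3], [4], [5], [6], [7]
  1-simplices (9): [1,5], [1,7], [2,5], [2,6], [3,4], [3,5], [4,5], [5,6], [5,7]

giving chain groups C_0 ≅ Z^7, C_1 ≅ Z^9.

The boundary map ∂_1: C_1 → C_0 is given by ∂[p,q] = [q] − [p]. For instance
  ∂[3,5] = [5] − [3].
As a 7×9 matrix over Z this has rank 6, with invariant factors (1,1,1,1,1,1).

Reading off H_k = ker ∂_k / im ∂_{k+1}:

  H_0: rank C_0 − rank ∂_1 = 7 − 6 = 1, and the invariant factors of ∂_1 are all 1, so H_0 = Z.
  H_1: rank ker ∂_1 − rank ∂_2 = (9 − 6) − 0 = 3, and there is no ∂_2, so H_1 = Z^3.

As a check, the Euler characteristic is 7 − 9 = -2, which agrees with 1 − 3 = -2.

H_0 ≅ Z,  H_1 ≅ Z^3.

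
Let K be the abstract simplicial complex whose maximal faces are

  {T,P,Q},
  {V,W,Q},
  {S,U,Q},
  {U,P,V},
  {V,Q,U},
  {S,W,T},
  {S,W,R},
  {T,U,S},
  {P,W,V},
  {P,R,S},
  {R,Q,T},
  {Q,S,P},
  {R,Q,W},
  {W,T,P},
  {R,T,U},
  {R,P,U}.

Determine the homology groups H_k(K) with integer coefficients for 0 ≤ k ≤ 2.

H_0 = Z,  H_1 = Z^2,  H_2 = Z.

Order the vertices as P < Q < R < S < T < U < V < W. Listing each simplex with vertices in this order, K has dimension 2 with simplices:

  0-simplices (8): P, Q, R, S, T, U, V, W
  1-simplices (24): PQ, PR, PS, PT, PU, PV, PW, QR, QS, QT, QU, QV, QW, RS, RT, RU, RW, ST, SU, SW, TU, TW, UV, VW
  2-simplices (16): PQS, PQT, PRS, PRU, PTW, PUV, PVW, QRT, QRW, QSU, QUV, QVW, RSW, RTU, STU, STW

Hence C_0 ≅ Z^8, C_1 ≅ Z^24, C_2 ≅ Z^16.

The boundary map ∂_1: C_1 → C_0 maps an edge to its endpoints' difference, ∂[p,q] = q − p.
The 8×24 boundary matrix has rank 7 and Smith normal form diag(1,1,1,1,1,1,1).

Boundary ∂_2: C_2 → C_1 maps a triangle to the signed sum of its edges. For instance
  ∂PTW = TW − PW + PT,
  ∂PUV = UV − PV + PU.
This gives a 24×16 integer matrix of rank 15; reducing to Smith normal form yields diagonal entries (1,1,1,1,1,1,1,1,1,1,1,1,1,1,1).

Now H_k = ker ∂_k / im ∂_{k+1}, so:

  H_0: rank C_0 − rank ∂_1 = 8 − 7 = 1, and the invariant factors of ∂_1 are all 1, so H_0 = Z.
  H_1: rank ker ∂_1 − rank ∂_2 = (24 − 7) − 15 = 2, and the invariant factors of ∂_2 are all 1, so H_1 = Z^2.
  H_2: rank ker ∂_2 − rank ∂_3 = (16 − 15) − 0 = 1, and there is no ∂_3, so H_2 = Z.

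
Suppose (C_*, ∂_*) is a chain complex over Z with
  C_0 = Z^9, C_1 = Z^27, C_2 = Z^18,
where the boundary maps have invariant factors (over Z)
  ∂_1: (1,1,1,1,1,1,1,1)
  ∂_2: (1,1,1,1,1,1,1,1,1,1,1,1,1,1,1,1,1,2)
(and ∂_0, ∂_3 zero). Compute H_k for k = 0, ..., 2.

H_0: b_0 = 9 − 0 − 8 = 1; torsion from ∂_1 factors > 1: none. So H_0 = Z.
H_1: b_1 = 27 − 8 − 18 = 1; torsion from ∂_2 factors > 1: [2]. So H_1 = Z ⊕ Z/2.
H_2: b_2 = 18 − 18 − 0 = 0; torsion from ∂_3 factors > 1: none. So H_2 = 0.

H_0 = Z,  H_1 = Z ⊕ Z/2,  H_2 = 0.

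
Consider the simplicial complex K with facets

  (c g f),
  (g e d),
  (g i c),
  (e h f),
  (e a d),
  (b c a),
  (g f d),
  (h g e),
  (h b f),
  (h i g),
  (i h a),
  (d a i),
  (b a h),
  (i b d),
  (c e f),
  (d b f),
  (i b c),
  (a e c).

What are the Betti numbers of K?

b_0 = 1, b_1 = 1, b_2 = 0.

Order the vertices as a < b < c < d < e < f < g < h < i. Listing each simplex with vertices in this order, K has dimension 2 with simplices:

  0-simplices (9): a, b, c, d, e, f, g, h, i
  1-simplices (27): ab, ac, ad, ae, ah, ai, bc, bd, bf, bh, bi, ce, cf, cg, ci, de, df, dg, di, ef, eg, eh, fg, fh, gh, gi, hi
  2-simplices (18): abc, abh, ace, ade, adi, ahi, bci, bdf, bdi, bfh, cef, cfg, cgi, deg, dfg, efh, egh, ghi

so the chain groups are C_0 ≅ Z^9, C_1 ≅ Z^27, C_2 ≅ Z^18.

The boundary map ∂_1: C_1 → C_0 is given by ∂[p,q] = [q] − [p]. For instance
  ∂fg = g − f.
As a 9×27 matrix over Z this has rank 8, with invariant factors (1,1,1,1,1,1,1,1).

∂_2: C_2 → C_1 sends each 2-simplex [p,q,r] to [q,r] − [p,r] + [p,q]. For instance
  ∂egh = gh − eh + eg,
  ∂dfg = fg − dg + df.
The 27×18 boundary matrix has rank 18 and Smith normal form diag(1,1,1,1,1,1,1,1,1,1,1,1,1,1,1,1,1,2).

Now H_k = ker ∂_k / im ∂_{k+1}, so:

  H_0: rank C_0 − rank ∂_1 = 9 − 8 = 1, and the invariant factors of ∂_1 are all 1, so H_0 ≅ Z.
  H_1: rank ker ∂_1 − rank ∂_2 = (27 − 8) − 18 = 1, and ∂_2 has invariant factor 2 > 1, so H_1 ≅ Z ⊕ Z/2.
  H_2: rank ker ∂_2 − rank ∂_3 = (18 − 18) − 0 = 0, and there is no ∂_3, so H_2 ≅ 0.

(K is a triangulation of the Klein bottle.)

Hence the Betti numbers are b_0 = 1, b_1 = 1, b_2 = 0.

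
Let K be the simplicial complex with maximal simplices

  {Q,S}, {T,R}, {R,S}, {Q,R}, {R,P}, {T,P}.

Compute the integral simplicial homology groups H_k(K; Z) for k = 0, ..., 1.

K has 5 vertices, 6 edges.
rank ∂_0 = 0, rank ∂_1 = 4 ⇒ b_0 = 5 − 0 − 4 = 1; all invariant factors of ∂_1 are 1 so no torsion. So H_0 = Z.
rank ∂_1 = 4, rank ∂_2 = 0 ⇒ b_1 = 6 − 4 − 0 = 2. So H_1 = Z^2.

H_0 = Z,  H_1 = Z^2.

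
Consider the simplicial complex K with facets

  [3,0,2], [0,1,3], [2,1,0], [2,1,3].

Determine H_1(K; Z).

We work with the vertex ordering 0 < 1 < 2 < 3. The simplices of K, each written with vertices in increasing order, are:

  0-simplices (4): [0], [1], [2], [3]
  1-simplices (6): [0,1], [0,2], [0,3], [1,2], [1,3], [2,3]
  2-simplices (4): [0,1,2], [0,1,3], [0,2,3], [1,2,3]

giving chain groups C_0 ≅ Z^4, C_1 ≅ Z^6, C_2 ≅ Z^4.

The boundary map ∂_1: C_1 → C_0 is given by ∂[p,q] = [q] − [p].
The 4×6 boundary matrix has rank 3 and Smith normal form diag(1,1,1).

∂_2: C_2 → C_1 sends each 2-simplex [p,q,r] to [q,r] − [p,r] + [p,q]. For instance
  ∂[1,2,3] = [2,3] − [1,3] + [1,2],
  ∂[0,1,3] = [1,3] − [0,3] + [0,1].
The resulting 6×4 matrix has rank 3, and its Smith normal form has invariant factors (1,1,1).

Reading off H_k = ker ∂_k / im ∂_{k+1}:

  H_1: rank ker ∂_1 − rank ∂_2 = (6 − 3) − 3 = 0, and the invariant factors of ∂_2 are all 1, so H_1 ≅ 0.

H_1 = 0.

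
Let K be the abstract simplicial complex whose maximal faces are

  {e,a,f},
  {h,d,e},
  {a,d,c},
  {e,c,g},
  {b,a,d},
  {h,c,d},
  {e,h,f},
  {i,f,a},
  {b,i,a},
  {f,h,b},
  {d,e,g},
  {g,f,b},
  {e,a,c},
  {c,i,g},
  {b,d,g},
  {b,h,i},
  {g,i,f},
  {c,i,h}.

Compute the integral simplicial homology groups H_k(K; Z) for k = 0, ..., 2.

Take the total order a < b < c < d < e < f < g < h < i on the vertex set. Then K (dimension 2) consists of the simplices:

  0-simplices (9): a, b, c, d, e, f, g, h, i
  1-simplices (27): ab, ac, ad, ae, af, ai, bd, bf, bg, bh, bi, cd, ce, cg, ch, ci, de, dg, dh, ef, eg, eh, fg, fh, fi, gi, hi
  2-simplices (18): abd, abi, acd, ace, aef, afi, bdg, bfg, bfh, bhi, cdh, ceg, cgi, chi, deg, deh, efh, fgi

giving chain groups C_0 ≅ Z^9, C_1 ≅ Z^27, C_2 ≅ Z^18.

Boundary ∂_1: C_1 → C_0 sends each edge [p,q] (with p < q) to q − p.
The 9×27 boundary matrix has rank 8 and Smith normal form diag(1,1,1,1,1,1,1,1).

Boundary ∂_2: C_2 → C_1 acts by ∂[p,q,r] = [q,r] − [p,r] + [p,q]. For instance
  ∂cdh = dh − ch + cd,
  ∂afi = fi − ai + af.
The resulting 27×18 matrix has rank 18, and its Smith normal form has invariant factors (1,1,1,1,1,1,1,1,1,1,1,1,1,1,1,1,1,2).

Computing H_k = (kernel of ∂_k) / (image of ∂_{k+1}):

  H_0: rank C_0 − rank ∂_1 = 9 − 8 = 1, and the invariant factors of ∂_1 are all 1, so H_0 ≅ Z.
  H_1: rank ker ∂_1 − rank ∂_2 = (27 − 8) − 18 = 1, and ∂_2 has invariant factor 2 > 1, so H_1 ≅ Z ⊕ Z/2.
  H_2: rank ker ∂_2 − rank ∂_3 = (18 − 18) − 0 = 0, and there is no ∂_3, so H_2 ≅ 0.

As a check, the Euler characteristic is 9 − 27 + 18 = 0, which agrees with 1 − 1 + 0 = 0.

H_0 = Z,  H_1 = Z ⊕ Z/2,  H_2 = 0.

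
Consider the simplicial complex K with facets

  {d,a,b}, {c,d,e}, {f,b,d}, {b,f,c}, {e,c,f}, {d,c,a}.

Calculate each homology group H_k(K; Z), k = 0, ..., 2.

H_0 = Z,  H_1 = Z,  H_2 = 0.

We work with the vertex ordering a < b < c < d < e < f. The simplices of K, each written with vertices in increasing order, are:

  0-simplices (6): a, b, c, d, e, f
  1-simplices (12): ab, ac, ad, bc, bd, bf, cd, ce, cf, de, df, ef
  2-simplices (6): abd, acd, bcf, bdf, cde, cef

so the chain groups are C_0 ≅ Z^6, C_1 ≅ Z^12, C_2 ≅ Z^6.

Boundary ∂_1: C_1 → C_0 maps an edge to its endpoints' difference, ∂[p,q] = q − p. For instance
  ∂bf = f − b.
The resulting 6×12 matrix has rank 5, and its Smith normal form has invariant factors (1,1,1,1,1).

∂_2: C_2 → C_1 acts by ∂[p,q,r] = [q,r] − [p,r] + [p,q]. For instance
  ∂acd = cd − ad + ac,
  ∂cde = de − ce + cd.
The 12×6 boundary matrix has rank 6 and Smith normal form diag(1,1,1,1,1,1).

Now H_k = ker ∂_k / im ∂_{k+1}, so:

  H_0: rank C_0 − rank ∂_1 = 6 − 5 = 1, and the invariant factors of ∂_1 are all 1, so H_0 ≅ Z.
  H_1: rank ker ∂_1 − rank ∂_2 = (12 − 5) − 6 = 1, and the invariant factors of ∂_2 are all 1, so H_1 ≅ Z.
  H_2: rank ker ∂_2 − rank ∂_3 = (6 − 6) − 0 = 0, and there is no ∂_3, so H_2 ≅ 0.

(K is a triangulation of the cylinder S^1 x I.)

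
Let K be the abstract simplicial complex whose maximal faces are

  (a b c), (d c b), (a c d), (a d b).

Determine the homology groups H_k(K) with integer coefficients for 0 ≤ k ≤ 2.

Fix the vertex order a < b < c < d and write every simplex with vertices in increasing order. Then dim K = 2 and the simplices of K are:

  0-simplices (4): a, b, c, d
  1-simplices (6): ab, ac, ad, bc, bd, cd
  2-simplices (4): abc, abd, acd, bcd

so the chain groups are C_0 ≅ Z^4, C_1 ≅ Z^6, C_2 ≅ Z^4.

∂_1: C_1 → C_0 sends each edge [p,q] (with p < q) to q − p.
The resulting 4×6 matrix has rank 3, and its Smith normal form has invariant factors (1,1,1).

Boundary ∂_2: C_2 → C_1 acts by ∂[p,q,r] = [q,r] − [p,r] + [p,q]. For instance
  ∂abc = bc − ac + ab,
  ∂abd = bd − ad + ab.
The resulting 6×4 matrix has rank 3, and its Smith normal form has invariant factors (1,1,1).

Now H_k = ker ∂_k / im ∂_{k+1}, so:

  H_0: rank C_0 − rank ∂_1 = 4 − 3 = 1, and the invariant factors of ∂_1 are all 1, so H_0 ≅ Z.
  H_1: rank ker ∂_1 − rank ∂_2 = (6 − 3) − 3 = 0, and the invariant factors of ∂_2 are all 1, so H_1 ≅ 0.
  H_2: rank ker ∂_2 − rank ∂_3 = (4 − 3) − 0 = 1, and there is no ∂_3, so H_2 ≅ Z.

H_0 = Z,  H_1 = 0,  H_2 = Z.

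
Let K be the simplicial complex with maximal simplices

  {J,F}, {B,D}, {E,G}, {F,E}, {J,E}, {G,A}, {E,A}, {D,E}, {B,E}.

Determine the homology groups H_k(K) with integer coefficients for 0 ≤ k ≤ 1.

Take the total order A < B < D < E < F < G < J on the vertex set. Then K (dimension 1) consists of the simplices:

  0-simplices (7): A, B, D, E, F, G, J
  1-simplices (9): AE, AG, BD, BE, DE, EF, EG, EJ, FJ

so the chain groups are C_0 ≅ Z^7, C_1 ≅ Z^9.

The boundary map ∂_1: C_1 → C_0 is given by ∂[p,q] = [q] − [p]. For instance
  ∂BE = E − B.
As a 7×9 matrix over Z this has rank 6, with invariant factors (1,1,1,1,1,1).

Computing H_k = (kernel of ∂_k) / (image of ∂_{k+1}):

  H_0: rank C_0 − rank ∂_1 = 7 − 6 = 1, and the invariant factors of ∂_1 are all 1, so H_0 = Z.
  H_1: rank ker ∂_1 − rank ∂_2 = (9 − 6) − 0 = 3, and there is no ∂_2, so H_1 = Z^3.

(K is a triangulation of a wedge of 3 circles.)

H_0 ≅ Z,  H_1 ≅ Z^3.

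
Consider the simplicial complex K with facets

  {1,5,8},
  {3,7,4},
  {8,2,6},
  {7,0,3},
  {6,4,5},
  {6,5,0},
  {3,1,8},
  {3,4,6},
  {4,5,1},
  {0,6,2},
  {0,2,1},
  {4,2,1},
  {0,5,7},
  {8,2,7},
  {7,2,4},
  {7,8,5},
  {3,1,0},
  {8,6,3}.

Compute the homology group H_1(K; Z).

H_1 = Z^2.

We work with the vertex ordering 0 < 1 < 2 < 3 < 4 < 5 < 6 < 7 < 8. The simplices of K, each written with vertices in increasing order, are:

  0-simplices (9): [0], [1], [2], [3], [4], [5], [6], [7], [8]
  1-simplices (27): (27 of them)
  2-simplices (18): [0,1,2], [0,1,3], [0,2,6], [0,3,7], [0,5,6], [0,5,7], [1,2,4], [1,3,8], [1,4,5], [1,5,8], [2,4,7], [2,6,8], [2,7,8], [3,4,6], [3,4,7], [3,6,8], [4,5,6], [5,7,8]

giving chain groups C_0 ≅ Z^9, C_1 ≅ Z^27, C_2 ≅ Z^18.

Boundary ∂_1: C_1 → C_0 is given by ∂[p,q] = [q] − [p]. For instance
  ∂[3,8] = [8] − [3].
This gives a 9×27 integer matrix of rank 8; reducing to Smith normal form yields diagonal entries (1,1,1,1,1,1,1,1).

∂_2: C_2 → C_1 acts by ∂[p,q,r] = [q,r] − [p,r] + [p,q]. For instance
  ∂[2,4,7] = [4,7] − [2,7] + [2,4],
  ∂[0,5,7] = [5,7] − [0,7] + [0,5].
The resulting 27×18 matrix has rank 17, and its Smith normal form has invariant factors (1,1,1,1,1,1,1,1,1,1,1,1,1,1,1,1,1).

From H_k ≅ ker(∂_k) / im(∂_{k+1}) we obtain:

  H_1: rank ker ∂_1 − rank ∂_2 = (27 − 8) − 17 = 2, and the invariant factors of ∂_2 are all 1, so H_1 ≅ Z^2.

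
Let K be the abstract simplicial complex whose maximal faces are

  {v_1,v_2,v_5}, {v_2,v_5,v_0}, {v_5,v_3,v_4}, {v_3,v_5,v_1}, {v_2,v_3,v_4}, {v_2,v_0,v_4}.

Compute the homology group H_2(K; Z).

K has 6 vertices, 12 edges, 6 triangles.
rank ∂_2 = 6, rank ∂_3 = 0 ⇒ b_2 = 6 − 6 − 0 = 0. So H_2 = 0.

H_2 ≅ 0.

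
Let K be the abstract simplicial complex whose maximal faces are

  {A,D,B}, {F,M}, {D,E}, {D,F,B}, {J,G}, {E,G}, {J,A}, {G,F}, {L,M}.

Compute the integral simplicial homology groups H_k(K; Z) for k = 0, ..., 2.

Fix the vertex order A < B < D < E < F < G < J < L < M and write every simplex with vertices in increasing order. Then dim K = 2 and the simplices of K are:

  0-simplices (9): A, B, D, E, F, G, J, L, M
  1-simplices (12): AB, AD, AJ, BD, BF, DE, DF, EG, FG, FM, GJ, LM
  2-simplices (2): ABD, BDF

Hence C_0 ≅ Z^9, C_1 ≅ Z^12, C_2 ≅ Z^2.

∂_1: C_1 → C_0 maps an edge to its endpoints' difference, ∂[p,q] = q − p. For instance
  ∂AB = B − A.
The resulting 9×12 matrix has rank 8, and its Smith normal form has invariant factors (1,1,1,1,1,1,1,1).

∂_2: C_2 → C_1 maps a triangle to the signed sum of its edges. For instance
  ∂ABD = BD − AD + AB,
  ∂BDF = DF − BF + BD.
The 12×2 boundary matrix has rank 2 and Smith normal form diag(1,1).

Computing H_k = (kernel of ∂_k) / (image of ∂_{k+1}):

  H_0: rank C_0 − rank ∂_1 = 9 − 8 = 1, and the invariant factors of ∂_1 are all 1, so H_0 = Z.
  H_1: rank ker ∂_1 − rank ∂_2 = (12 − 8) − 2 = 2, and the invariant factors of ∂_2 are all 1, so H_1 = Z^2.
  H_2: rank ker ∂_2 − rank ∂_3 = (2 − 2) − 0 = 0, and there is no ∂_3, so H_2 = 0.

H_0 ≅ Z,  H_1 ≅ Z^2,  H_2 = 0.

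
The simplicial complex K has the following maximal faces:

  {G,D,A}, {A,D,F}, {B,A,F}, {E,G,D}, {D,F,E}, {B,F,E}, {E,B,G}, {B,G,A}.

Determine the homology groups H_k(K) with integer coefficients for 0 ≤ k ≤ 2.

Fix the vertex order A < B < D < E < F < G and write every simplex with vertices in increasing order. Then dim K = 2 and the simplices of K are:

  0-simplices (6): A, B, D, E, F, G
  1-simplices (12): AB, AD, AF, AG, BE, BF, BG, DE, DF, DG, EF, EG
  2-simplices (8): ABF, ABG, ADF, ADG, BEF, BEG, DEF, DEG

so the chain groups are C_0 ≅ Z^6, C_1 ≅ Z^12, C_2 ≅ Z^8.

Boundary ∂_1: C_1 → C_0 is given by ∂[p,q] = [q] − [p].
As a 6×12 matrix over Z this has rank 5, with invariant factors (1,1,1,1,1).

∂_2: C_2 → C_1 maps a triangle to the signed sum of its edges. For instance
  ∂ADG = DG − AG + AD,
  ∂BEF = EF − BF + BE.
The resulting 12×8 matrix has rank 7, and its Smith normal form has invariant factors (1,1,1,1,1,1,1).

Now H_k = ker ∂_k / im ∂_{k+1}, so:

  H_0: rank C_0 − rank ∂_1 = 6 − 5 = 1, and the invariant factors of ∂_1 are all 1, so H_0 ≅ Z.
  H_1: rank ker ∂_1 − rank ∂_2 = (12 − 5) − 7 = 0, and the invariant factors of ∂_2 are all 1, so H_1 ≅ 0.
  H_2: rank ker ∂_2 − rank ∂_3 = (8 − 7) − 0 = 1, and there is no ∂_3, so H_2 ≅ Z.

H_0 = Z,  H_1 = 0,  H_2 = Z.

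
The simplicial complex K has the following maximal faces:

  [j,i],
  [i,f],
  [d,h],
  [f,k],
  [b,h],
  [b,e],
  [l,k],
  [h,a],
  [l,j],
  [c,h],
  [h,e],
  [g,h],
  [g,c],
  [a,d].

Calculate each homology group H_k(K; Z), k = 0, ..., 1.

We work with the vertex ordering a < b < c < d < e < f < g < h < i < j < k < l. The simplices of K, each written with vertices in increasing order, are:

  0-simplices (12): a, b, c, d, e, f, g, h, i, j, k, l
  1-simplices (14): ad, ah, be, bh, cg, ch, dh, eh, fi, fk, gh, ij, jl, kl

so the chain groups are C_0 ≅ Z^12, C_1 ≅ Z^14.

∂_1: C_1 → C_0 sends each edge [p,q] (with p < q) to q − p. For instance
  ∂kl = l − k.
The 12×14 boundary matrix has rank 10 and Smith normal form diag(1,1,1,1,1,1,1,1,1,1).

From H_k ≅ ker(∂_k) / im(∂_{k+1}) we obtain:

  H_0: rank C_0 − rank ∂_1 = 12 − 10 = 2, and the invariant factors of ∂_1 are all 1, so H_0 ≅ Z^2.
  H_1: rank ker ∂_1 − rank ∂_2 = (14 − 10) − 0 = 4, and there is no ∂_2, so H_1 ≅ Z^4.

As a check, the Euler characteristic is 12 − 14 = -2, which agrees with 2 − 4 = -2.

H_0 = Z^2,  H_1 = Z^4.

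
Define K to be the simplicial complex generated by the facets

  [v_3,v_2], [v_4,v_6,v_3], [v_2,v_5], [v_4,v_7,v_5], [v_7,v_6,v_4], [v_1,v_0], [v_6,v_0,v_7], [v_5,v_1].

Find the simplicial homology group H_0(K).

Take the total order v_0 < v_1 < v_2 < v_3 < v_4 < v_5 < v_6 < v_7 on the vertex set. Then K (dimension 2) consists of the simplices:

  0-simplices (8): [v_0], [v_1], [v_2], [v_3], [v_4], [v_5], [v_6], [v_7]
  1-simplices (13): [v_0,v_1], [v_0,v_6], [v_0,v_7], [v_1,v_5], [v_2,v_3], [v_2,v_5], [v_3,v_4], [v_3,v_6], [v_4,v_5], [v_4,v_6], [v_4,v_7], [v_5,v_7], [v_6,v_7]
  2-simplices (4): [v_0,v_6,v_7], [v_3,v_4,v_6], [v_4,v_5,v_7], [v_4,v_6,v_7]

so the chain groups are C_0 ≅ Z^8, C_1 ≅ Z^13, C_2 ≅ Z^4.

The boundary map ∂_1: C_1 → C_0 sends each edge [p,q] (with p < q) to q − p. For instance
  ∂[v_4,v_6] = [v_6] − [v_4].
The 8×13 boundary matrix has rank 7 and Smith normal form diag(1,1,1,1,1,1,1).

The boundary map ∂_2: C_2 → C_1 acts by ∂[p,q,r] = [q,r] − [p,r] + [p,q]. For instance
  ∂[v_4,v_6,v_7] = [v_6,v_7] − [v_4,v_7] + [v_4,v_6],
  ∂[v_0,v_6,v_7] = [v_6,v_7] − [v_0,v_7] + [v_0,v_6].
This gives a 13×4 integer matrix of rank 4; reducing to Smith normal form yields diagonal entries (1,1,1,1).

Reading off H_k = ker ∂_k / im ∂_{k+1}:

  H_0: rank C_0 − rank ∂_1 = 8 − 7 = 1, and the invariant factors of ∂_1 are all 1, so H_0 ≅ Z.

H_0 = Z.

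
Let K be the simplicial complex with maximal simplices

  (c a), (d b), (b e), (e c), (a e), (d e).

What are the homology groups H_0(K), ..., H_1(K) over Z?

H_0 = Z,  H_1 = Z^2.

Order the vertices as a < b < c < d < e. Listing each simplex with vertices in this order, K has dimension 1 with simplices:

  0-simplices (5): a, b, c, d, e
  1-simplices (6): ac, ae, bd, be, ce, de

Hence C_0 ≅ Z^5, C_1 ≅ Z^6.

∂_1: C_1 → C_0 is given by ∂[p,q] = [q] − [p]. For instance
  ∂ae = e − a.
The resulting 5×6 matrix has rank 4, and its Smith normal form has invariant factors (1,1,1,1).

Now H_k = ker ∂_k / im ∂_{k+1}, so:

  H_0: rank C_0 − rank ∂_1 = 5 − 4 = 1, and the invariant factors of ∂_1 are all 1, so H_0 = Z.
  H_1: rank ker ∂_1 − rank ∂_2 = (6 − 4) − 0 = 2, and there is no ∂_2, so H_1 = Z^2.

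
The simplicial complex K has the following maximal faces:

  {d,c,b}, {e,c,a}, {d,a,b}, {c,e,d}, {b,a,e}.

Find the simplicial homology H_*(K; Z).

Order the vertices as a < b < c < d < e. Listing each simplex with vertices in this order, K has dimension 2 with simplices:

  0-simplices (5): a, b, c, d, e
  1-simplices (10): ab, ac, ad, ae, bc, bd, be, cd, ce, de
  2-simplices (5): abd, abe, ace, bcd, cde

Hence C_0 ≅ Z^5, C_1 ≅ Z^10, C_2 ≅ Z^5.

∂_1: C_1 → C_0 sends each edge [p,q] (with p < q) to q − p.
This gives a 5×10 integer matrix of rank 4; reducing to Smith normal form yields diagonal entries (1,1,1,1).

The boundary map ∂_2: C_2 → C_1 maps a triangle to the signed sum of its edges. For instance
  ∂abe = be − ae + ab,
  ∂abd = bd − ad + ab.
The 10×5 boundary matrix has rank 5 and Smith normal form diag(1,1,1,1,1).

Now H_k = ker ∂_k / im ∂_{k+1}, so:

  H_0: rank C_0 − rank ∂_1 = 5 − 4 = 1, and the invariant factors of ∂_1 are all 1, so H_0 = Z.
  H_1: rank ker ∂_1 − rank ∂_2 = (10 − 4) − 5 = 1, and the invariant factors of ∂_2 are all 1, so H_1 = Z.
  H_2: rank ker ∂_2 − rank ∂_3 = (5 − 5) − 0 = 0, and there is no ∂_3, so H_2 = 0.

As a check, the Euler characteristic is 5 − 10 + 5 = 0, which agrees with 1 − 1 + 0 = 0.

H_0 = Z,  H_1 = Z,  H_2 = 0.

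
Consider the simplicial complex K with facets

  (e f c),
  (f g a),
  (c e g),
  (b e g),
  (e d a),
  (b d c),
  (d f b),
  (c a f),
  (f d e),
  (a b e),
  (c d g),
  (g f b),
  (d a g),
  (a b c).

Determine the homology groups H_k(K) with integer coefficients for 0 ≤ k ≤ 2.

H_0 = Z,  H_1 = Z^2,  H_2 = Z.

Fix the vertex order a < b < c < d < e < f < g and write every simplex with vertices in increasing order. Then dim K = 2 and the simplices of K are:

  0-simplices (7): a, b, c, d, e, f, g
  1-simplices (21): ab, ac, ad, ae, af, ag, bc, bd, be, bf, bg, cd, ce, cf, cg, de, df, dg, ef, eg, fg
  2-simplices (14): abc, abe, acf, ade, adg, afg, bcd, bdf, beg, bfg, cdg, cef, ceg, def

Hence C_0 ≅ Z^7, C_1 ≅ Z^21, C_2 ≅ Z^14.

The boundary map ∂_1: C_1 → C_0 is given by ∂[p,q] = [q] − [p]. For instance
  ∂ad = d − a.
The resulting 7×21 matrix has rank 6, and its Smith normal form has invariant factors (1,1,1,1,1,1).

∂_2: C_2 → C_1 sends each 2-simplex [p,q,r] to [q,r] − [p,r] + [p,q]. For instance
  ∂abe = be − ae + ab,
  ∂beg = eg − bg + be.
The 21×14 boundary matrix has rank 13 and Smith normal form diag(1,1,1,1,1,1,1,1,1,1,1,1,1).

Reading off H_k = ker ∂_k / im ∂_{k+1}:

  H_0: rank C_0 − rank ∂_1 = 7 − 6 = 1, and the invariant factors of ∂_1 are all 1, so H_0 = Z.
  H_1: rank ker ∂_1 − rank ∂_2 = (21 − 6) − 13 = 2, and the invariant factors of ∂_2 are all 1, so H_1 = Z^2.
  H_2: rank ker ∂_2 − rank ∂_3 = (14 − 13) − 0 = 1, and there is no ∂_3, so H_2 = Z.

As a check, the Euler characteristic is 7 − 21 + 14 = 0, which agrees with 1 − 2 + 1 = 0.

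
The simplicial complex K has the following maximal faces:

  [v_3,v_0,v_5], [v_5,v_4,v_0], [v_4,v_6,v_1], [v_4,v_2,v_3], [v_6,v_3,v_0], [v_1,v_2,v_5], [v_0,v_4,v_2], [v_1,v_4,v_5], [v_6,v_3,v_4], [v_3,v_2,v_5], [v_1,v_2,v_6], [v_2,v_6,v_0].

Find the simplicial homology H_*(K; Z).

H_0 = Z,  H_1 = Z/2,  H_2 = 0.

K has 7 vertices, 18 edges, 12 triangles.
rank ∂_0 = 0, rank ∂_1 = 6 ⇒ b_0 = 7 − 0 − 6 = 1; all invariant factors of ∂_1 are 1 so no torsion. So H_0 ≅ Z.
rank ∂_1 = 6, rank ∂_2 = 12 ⇒ b_1 = 18 − 6 − 12 = 0; ∂_2 has invariant factor(s) [2] giving torsion. So H_1 ≅ Z/2.
rank ∂_2 = 12, rank ∂_3 = 0 ⇒ b_2 = 12 − 12 − 0 = 0. So H_2 ≅ 0.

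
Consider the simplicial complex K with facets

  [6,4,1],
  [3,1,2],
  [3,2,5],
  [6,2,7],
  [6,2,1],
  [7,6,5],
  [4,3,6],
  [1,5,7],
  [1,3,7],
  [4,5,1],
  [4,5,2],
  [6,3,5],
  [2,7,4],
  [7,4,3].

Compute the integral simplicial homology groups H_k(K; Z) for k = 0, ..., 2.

H_0 ≅ Z,  H_1 ≅ Z^2,  H_2 ≅ Z.

K has 7 vertices, 21 edges, 14 triangles.
rank ∂_0 = 0, rank ∂_1 = 6 ⇒ b_0 = 7 − 0 − 6 = 1; all invariant factors of ∂_1 are 1 so no torsion. So H_0 = Z.
rank ∂_1 = 6, rank ∂_2 = 13 ⇒ b_1 = 21 − 6 − 13 = 2; all invariant factors of ∂_2 are 1 so no torsion. So H_1 = Z^2.
rank ∂_2 = 13, rank ∂_3 = 0 ⇒ b_2 = 14 − 13 − 0 = 1. So H_2 = Z.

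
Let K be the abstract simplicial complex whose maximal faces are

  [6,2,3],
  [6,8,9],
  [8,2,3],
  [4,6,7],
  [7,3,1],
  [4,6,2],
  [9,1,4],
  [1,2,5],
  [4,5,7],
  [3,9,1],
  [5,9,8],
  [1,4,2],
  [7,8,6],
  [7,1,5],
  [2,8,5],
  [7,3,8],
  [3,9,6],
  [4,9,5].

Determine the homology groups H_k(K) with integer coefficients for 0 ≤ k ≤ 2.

Fix the vertex order 1 < 2 < 3 < 4 < 5 < 6 < 7 < 8 < 9 and write every simplex with vertices in increasing order. Then dim K = 2 and the simplices of K are:

  0-simplices (9): [1], [2], [3], [4], [5], [6], [7], [8], [9]
  1-simplices (27): (27 of them)
  2-simplices (18): [1,2,4], [1,2,5], [1,3,7], [1,3,9], [1,4,9], [1,5,7], [2,3,6], [2,3,8], [2,4,6], [2,5,8], [3,6,9], [3,7,8], [4,5,7], [4,5,9], [4,6,7], [5,8,9], [6,7,8], [6,8,9]

Hence C_0 ≅ Z^9, C_1 ≅ Z^27, C_2 ≅ Z^18.

Boundary ∂_1: C_1 → C_0 maps an edge to its endpoints' difference, ∂[p,q] = q − p. For instance
  ∂[5,8] = [8] − [5].
This gives a 9×27 integer matrix of rank 8; reducing to Smith normal form yields diagonal entries (1,1,1,1,1,1,1,1).

Boundary ∂_2: C_2 → C_1 maps a triangle to the signed sum of its edges. For instance
  ∂[5,8,9] = [8,9] − [5,9] + [5,8],
  ∂[2,4,6] = [4,6] − [2,6] + [2,4].
This gives a 27×18 integer matrix of rank 18; reducing to Smith normal form yields diagonal entries (1,1,1,1,1,1,1,1,1,1,1,1,1,1,1,1,1,2).

From H_k ≅ ker(∂_k) / im(∂_{k+1}) we obtain:

  H_0: rank C_0 − rank ∂_1 = 9 − 8 = 1, and the invariant factors of ∂_1 are all 1, so H_0 ≅ Z.
  H_1: rank ker ∂_1 − rank ∂_2 = (27 − 8) − 18 = 1, and ∂_2 has invariant factor 2 > 1, so H_1 ≅ Z ⊕ Z/2.
  H_2: rank ker ∂_2 − rank ∂_3 = (18 − 18) − 0 = 0, and there is no ∂_3, so H_2 ≅ 0.

H_0 ≅ Z,  H_1 ≅ Z ⊕ Z/2,  H_2 = 0.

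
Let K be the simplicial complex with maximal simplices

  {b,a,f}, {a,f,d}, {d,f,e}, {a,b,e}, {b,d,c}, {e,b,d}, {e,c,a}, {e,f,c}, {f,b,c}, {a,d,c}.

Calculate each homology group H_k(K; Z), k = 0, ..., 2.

H_0 ≅ Z,  H_1 ≅ Z/2Z,  H_2 = 0.

We work with the vertex ordering a < b < c < d < e < f. The simplices of K, each written with vertices in increasing order, are:

  0-simplices (6): a, b, c, d, e, f
  1-simplices (15): ab, ac, ad, ae, af, bc, bd, be, bf, cd, ce, cf, de, df, ef
  2-simplices (10): abe, abf, acd, ace, adf, bcd, bcf, bde, cef, def

giving chain groups C_0 ≅ Z^6, C_1 ≅ Z^15, C_2 ≅ Z^10.

The boundary map ∂_1: C_1 → C_0 is given by ∂[p,q] = [q] − [p]. For instance
  ∂ce = e − c.
The resulting 6×15 matrix has rank 5, and its Smith normal form has invariant factors (1,1,1,1,1).

∂_2: C_2 → C_1 sends each 2-simplex [p,q,r] to [q,r] − [p,r] + [p,q]. For instance
  ∂adf = df − af + ad,
  ∂abe = be − ae + ab.
The 15×10 boundary matrix has rank 10 and Smith normal form diag(1,1,1,1,1,1,1,1,1,2).

Now H_k = ker ∂_k / im ∂_{k+1}, so:

  H_0: rank C_0 − rank ∂_1 = 6 − 5 = 1, and the invariant factors of ∂_1 are all 1, so H_0 ≅ Z.
  H_1: rank ker ∂_1 − rank ∂_2 = (15 − 5) − 10 = 0, and ∂_2 has invariant factor 2 > 1, so H_1 ≅ Z/2Z.
  H_2: rank ker ∂_2 − rank ∂_3 = (10 − 10) − 0 = 0, and there is no ∂_3, so H_2 ≅ 0.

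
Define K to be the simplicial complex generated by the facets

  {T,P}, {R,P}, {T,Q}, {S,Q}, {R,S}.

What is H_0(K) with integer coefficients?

We work with the vertex ordering P < Q < R < S < T. The simplices of K, each written with vertices in increasing order, are:

  0-simplices (5): P, Q, R, S, T
  1-simplices (5): PR, PT, QS, QT, RS

so the chain groups are C_0 ≅ Z^5, C_1 ≅ Z^5.

∂_1: C_1 → C_0 sends each edge [p,q] (with p < q) to q − p.
This gives a 5×5 integer matrix of rank 4; reducing to Smith normal form yields diagonal entries (1,1,1,1).

Now H_k = ker ∂_k / im ∂_{k+1}, so:

  H_0: rank C_0 − rank ∂_1 = 5 − 4 = 1, and the invariant factors of ∂_1 are all 1, so H_0 = Z.

H_0 ≅ Z.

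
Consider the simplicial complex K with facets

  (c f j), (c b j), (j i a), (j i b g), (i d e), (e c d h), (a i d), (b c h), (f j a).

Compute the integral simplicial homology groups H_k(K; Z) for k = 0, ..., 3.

H_0 = Z,  H_1 = Z,  H_2 = 0,  H_3 = 0.

Take the total order a < b < c < d < e < f < g < h < i < j on the vertex set. Then K (dimension 3) consists of the simplices:

  0-simplices (10): a, b, c, d, e, f, g, h, i, j
  1-simplices (23): ad, af, ai, aj, bc, bg, bh, bi, bj, cd, ce, cf, ch, cj, de, dh, di, eh, ei, fj, gi, gj, ij
  2-simplices (15): adi, afj, aij, bch, bcj, bgi, bgj, bij, cde, cdh, ceh, cfj, deh, dei, gij
  3-simplices (2): bgij, cdeh

Hence C_0 ≅ Z^10, C_1 ≅ Z^23, C_2 ≅ Z^15, C_3 ≅ Z^2.

Boundary ∂_1: C_1 → C_0 sends each edge [p,q] (with p < q) to q − p. For instance
  ∂eh = h − e.
As a 10×23 matrix over Z this has rank 9, with invariant factors (1,1,1,1,1,1,1,1,1).

Boundary ∂_2: C_2 → C_1 acts by ∂[p,q,r] = [q,r] − [p,r] + [p,q]. For instance
  ∂afj = fj − aj + af,
  ∂bcj = cj − bj + bc.
The 23×15 boundary matrix has rank 13 and Smith normal form diag(1,1,1,1,1,1,1,1,1,1,1,1,1).

The boundary map ∂_3: C_3 → C_2 sends each 3-simplex σ to the alternating sum Σ_i (−1)^i (σ with its i-th vertex removed). For instance
  ∂cdeh = deh − ceh + cdh − cde,
  ∂bgij = gij − bij + bgj − bgi.
As a 15×2 matrix over Z this has rank 2, with invariant factors (1,1).

Computing H_k = (kernel of ∂_k) / (image of ∂_{k+1}):

  H_0: rank C_0 − rank ∂_1 = 10 − 9 = 1, and the invariant factors of ∂_1 are all 1, so H_0 ≅ Z.
  H_1: rank ker ∂_1 − rank ∂_2 = (23 − 9) − 13 = 1, and the invariant factors of ∂_2 are all 1, so H_1 ≅ Z.
  H_2: rank ker ∂_2 − rank ∂_3 = (15 − 13) − 2 = 0, and the invariant factors of ∂_3 are all 1, so H_2 ≅ 0.
  H_3: rank ker ∂_3 − rank ∂_4 = (2 − 2) − 0 = 0, and there is no ∂_4, so H_3 ≅ 0.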